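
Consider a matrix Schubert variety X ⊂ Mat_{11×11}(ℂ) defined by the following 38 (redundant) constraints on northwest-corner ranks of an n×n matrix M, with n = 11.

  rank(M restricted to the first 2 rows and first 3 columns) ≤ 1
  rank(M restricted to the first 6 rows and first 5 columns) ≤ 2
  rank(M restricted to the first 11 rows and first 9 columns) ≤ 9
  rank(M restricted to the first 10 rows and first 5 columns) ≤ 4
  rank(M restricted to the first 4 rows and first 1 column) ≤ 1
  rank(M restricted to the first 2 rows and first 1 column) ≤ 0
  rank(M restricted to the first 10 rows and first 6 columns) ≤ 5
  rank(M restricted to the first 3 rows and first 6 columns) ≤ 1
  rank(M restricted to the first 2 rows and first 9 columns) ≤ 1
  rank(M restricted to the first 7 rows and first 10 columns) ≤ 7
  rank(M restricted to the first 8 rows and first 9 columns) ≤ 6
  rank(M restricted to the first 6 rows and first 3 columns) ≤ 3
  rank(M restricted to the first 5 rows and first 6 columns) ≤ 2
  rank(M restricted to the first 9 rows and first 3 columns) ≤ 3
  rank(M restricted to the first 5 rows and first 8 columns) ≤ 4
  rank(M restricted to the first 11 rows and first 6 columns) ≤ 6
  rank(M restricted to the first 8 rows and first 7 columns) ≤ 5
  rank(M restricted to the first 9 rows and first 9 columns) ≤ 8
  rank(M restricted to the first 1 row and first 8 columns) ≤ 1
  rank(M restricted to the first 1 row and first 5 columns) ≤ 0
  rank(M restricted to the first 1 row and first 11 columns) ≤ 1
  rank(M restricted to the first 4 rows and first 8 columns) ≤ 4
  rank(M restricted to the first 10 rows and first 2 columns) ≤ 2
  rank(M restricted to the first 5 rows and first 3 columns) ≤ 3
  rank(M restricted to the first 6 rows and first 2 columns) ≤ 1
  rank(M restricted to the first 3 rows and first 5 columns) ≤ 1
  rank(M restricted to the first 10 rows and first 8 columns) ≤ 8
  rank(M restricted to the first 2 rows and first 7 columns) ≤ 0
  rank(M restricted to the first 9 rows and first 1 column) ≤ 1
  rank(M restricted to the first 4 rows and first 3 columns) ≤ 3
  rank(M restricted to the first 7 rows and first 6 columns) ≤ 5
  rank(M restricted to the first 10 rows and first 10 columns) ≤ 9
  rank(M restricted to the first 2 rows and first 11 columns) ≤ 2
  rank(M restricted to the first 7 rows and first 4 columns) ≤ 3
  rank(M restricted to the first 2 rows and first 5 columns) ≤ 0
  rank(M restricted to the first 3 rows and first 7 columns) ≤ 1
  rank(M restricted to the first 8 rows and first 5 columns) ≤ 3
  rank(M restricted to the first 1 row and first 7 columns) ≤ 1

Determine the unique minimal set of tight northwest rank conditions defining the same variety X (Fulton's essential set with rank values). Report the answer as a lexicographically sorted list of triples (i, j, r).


Reconstructing r_w from the 38 given conditions:

  i=1: 0  0  0  0  0  0  0  1  1  1  1
  i=2: 0  0  0  0  0  0  0  1  1  2  2
  i=3: 1  1  1  1  1  1  1  2  2  3  3
  i=4: 1  1  2  2  2  2  2  3  3  4  4
  i=5: 1  1  2  2  2  2  3  4  4  5  5
  i=6: 1  1  2  2  2  3  4  5  5  6  6
  i=7: 1  2  3  3  3  4  5  6  6  7  7
  i=8: 1  2  3  3  3  4  5  6  6  7  8
  i=9: 1  2  3  4  4  5  6  7  7  8  9
  i=10: 1  2  3  4  4  5  6  7  8  9  10
  i=11: 1  2  3  4  5  6  7  8  9  10  11

second differences of R give the permutation w = (8, 10, 1, 3, 7, 6, 2, 11, 4, 9, 5).

Rothe diagram D(w) (27 cells), 8 SE-corners (essential conditions):

[(2, 7, 0), (2, 9, 1), (5, 6, 2), (6, 2, 1), (6, 5, 2), (8, 5, 3), (8, 9, 6), (10, 5, 4)]


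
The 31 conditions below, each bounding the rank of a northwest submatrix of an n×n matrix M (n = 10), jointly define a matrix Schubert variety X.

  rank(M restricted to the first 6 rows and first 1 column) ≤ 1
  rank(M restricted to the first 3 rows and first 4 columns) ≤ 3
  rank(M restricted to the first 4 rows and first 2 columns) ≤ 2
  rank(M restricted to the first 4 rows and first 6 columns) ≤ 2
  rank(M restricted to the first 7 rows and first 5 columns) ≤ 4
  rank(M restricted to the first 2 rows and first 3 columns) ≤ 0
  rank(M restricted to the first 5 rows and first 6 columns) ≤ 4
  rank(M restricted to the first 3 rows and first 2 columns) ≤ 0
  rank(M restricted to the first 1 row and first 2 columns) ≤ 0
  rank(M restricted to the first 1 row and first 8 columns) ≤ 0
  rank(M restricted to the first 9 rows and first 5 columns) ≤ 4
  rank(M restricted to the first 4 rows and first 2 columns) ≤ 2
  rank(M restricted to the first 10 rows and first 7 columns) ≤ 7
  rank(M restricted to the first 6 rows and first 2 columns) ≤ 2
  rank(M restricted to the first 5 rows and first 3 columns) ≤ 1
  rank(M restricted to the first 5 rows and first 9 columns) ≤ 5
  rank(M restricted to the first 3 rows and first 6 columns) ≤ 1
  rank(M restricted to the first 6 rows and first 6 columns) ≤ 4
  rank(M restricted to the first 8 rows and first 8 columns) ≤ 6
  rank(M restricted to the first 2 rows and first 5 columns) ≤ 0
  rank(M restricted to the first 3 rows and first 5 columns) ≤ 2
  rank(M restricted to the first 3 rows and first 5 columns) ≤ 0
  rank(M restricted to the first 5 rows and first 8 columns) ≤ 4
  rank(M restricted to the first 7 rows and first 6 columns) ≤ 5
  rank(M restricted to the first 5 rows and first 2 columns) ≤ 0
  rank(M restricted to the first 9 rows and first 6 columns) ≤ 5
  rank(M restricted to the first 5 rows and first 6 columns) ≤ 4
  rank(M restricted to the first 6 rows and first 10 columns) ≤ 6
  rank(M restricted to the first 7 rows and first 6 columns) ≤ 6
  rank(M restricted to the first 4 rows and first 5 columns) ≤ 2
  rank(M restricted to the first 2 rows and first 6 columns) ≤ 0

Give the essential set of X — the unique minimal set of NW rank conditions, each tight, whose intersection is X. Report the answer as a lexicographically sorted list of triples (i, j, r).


Computing R[i][j] = min implied NW-rank bound (n=10, 31 conditions):

  i=1: 0 0 0 0 0 0 0 0 1 1
  i=2: 0 0 0 0 0 0 1 1 2 2
  i=3: 0 0 0 0 0 1 2 2 3 3
  i=4: 0 0 1 1 1 2 3 3 4 4
  i=5: 0 0 1 2 2 3 4 4 5 5
  i=6: 1 1 2 3 3 4 5 5 6 6
  i=7: 1 2 3 4 4 5 6 6 7 7
  i=8: 1 2 3 4 4 5 6 6 7 8
  i=9: 1 2 3 4 4 5 6 7 8 9
  i=10: 1 2 3 4 5 6 7 8 9 10

so w = (9, 7, 6, 3, 4, 1, 2, 10, 8, 5).

|D(w)|=26, |Ess(w)|=6:

[(1, 8, 0), (2, 6, 0), (3, 5, 0), (5, 2, 0), (8, 8, 6), (9, 5, 4)]


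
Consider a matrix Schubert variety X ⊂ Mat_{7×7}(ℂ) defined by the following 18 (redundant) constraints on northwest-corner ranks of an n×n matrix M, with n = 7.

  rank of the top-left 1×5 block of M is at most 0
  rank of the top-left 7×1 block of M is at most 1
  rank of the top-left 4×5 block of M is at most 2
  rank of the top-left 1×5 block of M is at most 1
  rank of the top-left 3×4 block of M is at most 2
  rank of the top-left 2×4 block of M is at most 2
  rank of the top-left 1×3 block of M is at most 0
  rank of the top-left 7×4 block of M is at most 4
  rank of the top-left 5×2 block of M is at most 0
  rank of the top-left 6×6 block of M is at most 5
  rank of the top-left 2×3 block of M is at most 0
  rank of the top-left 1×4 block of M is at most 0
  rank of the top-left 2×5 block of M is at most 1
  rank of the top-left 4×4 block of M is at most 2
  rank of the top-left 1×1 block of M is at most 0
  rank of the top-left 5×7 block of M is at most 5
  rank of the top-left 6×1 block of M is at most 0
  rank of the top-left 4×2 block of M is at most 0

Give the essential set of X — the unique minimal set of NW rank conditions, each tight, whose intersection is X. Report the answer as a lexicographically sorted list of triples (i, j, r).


Propagating the 18 rank bounds to every northwest block:

  row 1: 0 0 0 0 0 1 1
  row 2: 0 0 0 1 1 2 2
  row 3: 0 0 1 2 2 3 3
  row 4: 0 0 1 2 2 3 4
  row 5: 0 0 1 2 3 4 5
  row 6: 0 1 2 3 4 5 6
  row 7: 1 2 3 4 5 6 7

second differences of R give the permutation w = (6, 4, 3, 7, 5, 2, 1).

Fulton essential set (5 of the 16 Rothe cells):

[(1, 5, 0), (2, 3, 0), (4, 5, 2), (5, 2, 0), (6, 1, 0)]


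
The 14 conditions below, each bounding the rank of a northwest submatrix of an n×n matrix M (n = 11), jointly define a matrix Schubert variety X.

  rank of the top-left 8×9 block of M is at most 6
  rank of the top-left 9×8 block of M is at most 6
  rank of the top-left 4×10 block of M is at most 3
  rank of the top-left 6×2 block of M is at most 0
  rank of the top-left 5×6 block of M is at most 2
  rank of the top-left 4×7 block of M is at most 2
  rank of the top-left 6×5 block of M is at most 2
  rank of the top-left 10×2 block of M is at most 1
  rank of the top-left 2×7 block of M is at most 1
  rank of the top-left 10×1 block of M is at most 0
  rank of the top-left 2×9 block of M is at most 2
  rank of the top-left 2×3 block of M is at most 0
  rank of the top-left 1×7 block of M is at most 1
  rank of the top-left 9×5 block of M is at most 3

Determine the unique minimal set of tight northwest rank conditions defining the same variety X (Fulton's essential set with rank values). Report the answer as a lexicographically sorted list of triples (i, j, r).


Propagating the 14 rank bounds to every northwest block:

  0  0  0  1  1  1  1  1  1  1  1
  0  0  0  1  1  1  1  2  2  2  2
  0  0  1  2  2  2  2  3  3  3  3
  0  0  1  2  2  2  2  3  3  3  4
  0  0  1  2  2  2  3  4  4  4  5
  0  0  1  2  2  3  4  5  5  5  6
  0  1  2  3  3  4  5  6  6  6  7
  0  1  2  3  3  4  5  6  6  7  8
  0  1  2  3  3  4  5  6  7  8  9
  0  1  2  3  4  5  6  7  8  9  10
  1  2  3  4  5  6  7  8  9  10  11

hence w(1..11) = (4, 8, 3, 11, 7, 6, 2, 10, 9, 5, 1).

|D(w)|=32, |Ess(w)|=10:

[(2, 3, 0), (2, 7, 1), (4, 7, 2), (4, 10, 3), (5, 6, 2), (6, 2, 0), (6, 5, 2), (8, 9, 6), (9, 5, 3), (10, 1, 0)]


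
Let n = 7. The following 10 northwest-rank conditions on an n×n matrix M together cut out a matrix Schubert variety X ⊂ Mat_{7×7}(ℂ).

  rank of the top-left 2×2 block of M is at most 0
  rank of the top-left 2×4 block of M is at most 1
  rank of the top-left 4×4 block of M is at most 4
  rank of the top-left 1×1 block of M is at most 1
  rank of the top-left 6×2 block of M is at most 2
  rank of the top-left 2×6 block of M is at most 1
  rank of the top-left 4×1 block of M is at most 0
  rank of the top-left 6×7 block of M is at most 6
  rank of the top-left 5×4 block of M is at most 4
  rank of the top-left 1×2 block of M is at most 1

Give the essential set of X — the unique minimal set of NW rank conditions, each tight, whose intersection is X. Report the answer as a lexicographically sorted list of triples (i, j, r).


Rank table r_w(7×7) implied by the 10 constraints:

  R[1]: 0, 0, 1, 1, 1, 1, 1
  R[2]: 0, 0, 1, 1, 1, 1, 2
  R[3]: 0, 1, 2, 2, 2, 2, 3
  R[4]: 0, 1, 2, 3, 3, 3, 4
  R[5]: 1, 2, 3, 4, 4, 4, 5
  R[6]: 1, 2, 3, 4, 5, 5, 6
  R[7]: 1, 2, 3, 4, 5, 6, 7

reading off 1-entries of Δ²R: w = (3, 7, 2, 4, 1, 5, 6).

3 SE-corners of the 9-cell Rothe diagram give Ess(w):

[(2, 2, 0), (2, 6, 1), (4, 1, 0)]


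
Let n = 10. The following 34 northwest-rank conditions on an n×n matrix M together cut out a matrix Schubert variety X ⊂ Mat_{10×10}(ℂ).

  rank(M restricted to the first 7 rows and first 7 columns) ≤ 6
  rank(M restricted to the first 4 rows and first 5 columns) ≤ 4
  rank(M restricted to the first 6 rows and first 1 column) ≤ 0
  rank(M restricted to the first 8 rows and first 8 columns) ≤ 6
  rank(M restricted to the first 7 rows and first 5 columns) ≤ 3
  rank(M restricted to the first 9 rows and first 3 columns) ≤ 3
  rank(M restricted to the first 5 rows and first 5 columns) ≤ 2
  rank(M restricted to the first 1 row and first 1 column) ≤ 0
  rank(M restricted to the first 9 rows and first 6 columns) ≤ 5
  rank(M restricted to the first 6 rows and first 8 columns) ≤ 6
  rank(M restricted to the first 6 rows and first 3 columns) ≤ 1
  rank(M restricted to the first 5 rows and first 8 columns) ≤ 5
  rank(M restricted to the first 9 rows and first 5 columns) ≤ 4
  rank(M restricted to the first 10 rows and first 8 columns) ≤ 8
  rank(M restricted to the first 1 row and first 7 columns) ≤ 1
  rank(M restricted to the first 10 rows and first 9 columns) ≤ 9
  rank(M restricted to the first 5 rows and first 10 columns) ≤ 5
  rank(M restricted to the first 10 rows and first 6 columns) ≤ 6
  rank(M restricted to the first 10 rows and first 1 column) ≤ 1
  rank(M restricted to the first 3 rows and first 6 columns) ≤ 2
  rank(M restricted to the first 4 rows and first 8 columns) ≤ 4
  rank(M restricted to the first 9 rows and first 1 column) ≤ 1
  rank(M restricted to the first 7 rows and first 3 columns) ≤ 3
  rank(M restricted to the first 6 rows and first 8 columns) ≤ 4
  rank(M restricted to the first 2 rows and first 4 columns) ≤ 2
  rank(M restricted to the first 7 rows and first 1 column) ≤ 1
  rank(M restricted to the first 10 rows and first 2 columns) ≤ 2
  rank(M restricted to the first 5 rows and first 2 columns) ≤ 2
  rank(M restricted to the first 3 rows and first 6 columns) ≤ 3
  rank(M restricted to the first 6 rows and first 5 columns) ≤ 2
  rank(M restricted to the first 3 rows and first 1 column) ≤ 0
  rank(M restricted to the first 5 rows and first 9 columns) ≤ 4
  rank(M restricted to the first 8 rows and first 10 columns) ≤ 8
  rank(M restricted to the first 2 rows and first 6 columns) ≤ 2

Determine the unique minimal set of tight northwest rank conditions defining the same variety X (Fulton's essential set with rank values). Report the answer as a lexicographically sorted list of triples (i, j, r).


Rank table r_w(10×10) implied by the 34 constraints:

  0, 1, 1, 1, 1, 1, 1, 1, 1, 1
  0, 1, 1, 2, 2, 2, 2, 2, 2, 2
  0, 1, 1, 2, 2, 2, 3, 3, 3, 3
  0, 1, 1, 2, 2, 3, 4, 4, 4, 4
  0, 1, 1, 2, 2, 3, 4, 4, 4, 5
  0, 1, 1, 2, 2, 3, 4, 4, 5, 6
  1, 2, 2, 3, 3, 4, 5, 5, 6, 7
  1, 2, 3, 4, 4, 5, 6, 6, 7, 8
  1, 2, 3, 4, 4, 5, 6, 7, 8, 9
  1, 2, 3, 4, 5, 6, 7, 8, 9, 10

giving w = (2, 4, 7, 6, 10, 9, 1, 3, 8, 5) via Δ²R.

ℓ(w)=20; the 7 essential cells (i,j,r):

[(3, 6, 2), (5, 9, 4), (6, 1, 0), (6, 3, 1), (6, 5, 2), (6, 8, 4), (9, 5, 4)]


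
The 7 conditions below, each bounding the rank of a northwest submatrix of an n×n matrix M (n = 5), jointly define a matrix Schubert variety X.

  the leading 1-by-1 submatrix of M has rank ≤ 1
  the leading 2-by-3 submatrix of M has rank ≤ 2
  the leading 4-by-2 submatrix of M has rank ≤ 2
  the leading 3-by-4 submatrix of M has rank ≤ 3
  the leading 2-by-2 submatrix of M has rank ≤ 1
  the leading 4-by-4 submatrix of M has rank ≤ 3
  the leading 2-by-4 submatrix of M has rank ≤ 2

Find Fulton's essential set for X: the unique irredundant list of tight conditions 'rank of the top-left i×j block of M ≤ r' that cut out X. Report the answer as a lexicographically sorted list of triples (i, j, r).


Reconstructing r_w from the 7 given conditions:

  1 1 1 1 1
  1 1 2 2 2
  1 2 3 3 3
  1 2 3 3 4
  1 2 3 4 5

second differences of R give the permutation w = (1, 3, 2, 5, 4).

|D(w)|=2, |Ess(w)|=2:

[(2, 2, 1), (4, 4, 3)]


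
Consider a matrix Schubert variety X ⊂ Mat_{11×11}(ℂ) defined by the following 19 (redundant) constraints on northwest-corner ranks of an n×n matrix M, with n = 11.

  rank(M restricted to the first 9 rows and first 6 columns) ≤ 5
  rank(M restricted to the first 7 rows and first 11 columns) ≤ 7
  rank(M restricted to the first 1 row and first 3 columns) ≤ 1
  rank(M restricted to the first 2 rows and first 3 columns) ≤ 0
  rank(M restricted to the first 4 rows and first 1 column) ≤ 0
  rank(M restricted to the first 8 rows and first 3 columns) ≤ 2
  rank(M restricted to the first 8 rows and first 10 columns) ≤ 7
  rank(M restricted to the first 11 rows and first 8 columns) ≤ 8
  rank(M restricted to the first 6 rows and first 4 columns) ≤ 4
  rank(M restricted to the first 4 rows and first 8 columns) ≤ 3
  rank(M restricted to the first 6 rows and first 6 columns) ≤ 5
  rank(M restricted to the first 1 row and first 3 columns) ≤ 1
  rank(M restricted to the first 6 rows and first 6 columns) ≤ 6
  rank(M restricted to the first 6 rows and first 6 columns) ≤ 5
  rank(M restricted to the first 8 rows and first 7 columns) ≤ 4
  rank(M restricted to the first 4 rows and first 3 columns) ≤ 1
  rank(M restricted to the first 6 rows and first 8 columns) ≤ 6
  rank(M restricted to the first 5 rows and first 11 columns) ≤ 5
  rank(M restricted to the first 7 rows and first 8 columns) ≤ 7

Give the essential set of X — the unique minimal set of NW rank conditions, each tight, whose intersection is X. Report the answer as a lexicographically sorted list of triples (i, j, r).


Recovering R(i,j) via the rank-extension bound from the 19 conditions:

  i=1: 0 | 0 | 0 | 1 | 1 | 1 | 1 | 1 | 1 | 1 | 1
  i=2: 0 | 0 | 0 | 1 | 2 | 2 | 2 | 2 | 2 | 2 | 2
  i=3: 0 | 1 | 1 | 2 | 3 | 3 | 3 | 3 | 3 | 3 | 3
  i=4: 0 | 1 | 1 | 2 | 3 | 3 | 3 | 3 | 4 | 4 | 4
  i=5: 1 | 2 | 2 | 3 | 4 | 4 | 4 | 4 | 5 | 5 | 5
  i=6: 1 | 2 | 2 | 3 | 4 | 4 | 4 | 5 | 6 | 6 | 6
  i=7: 1 | 2 | 2 | 3 | 4 | 4 | 4 | 5 | 6 | 7 | 7
  i=8: 1 | 2 | 2 | 3 | 4 | 4 | 4 | 5 | 6 | 7 | 8
  i=9: 1 | 2 | 3 | 4 | 5 | 5 | 5 | 6 | 7 | 8 | 9
  i=10: 1 | 2 | 3 | 4 | 5 | 6 | 6 | 7 | 8 | 9 | 10
  i=11: 1 | 2 | 3 | 4 | 5 | 6 | 7 | 8 | 9 | 10 | 11

reading off 1-entries of Δ²R: w = (4, 5, 2, 9, 1, 8, 10, 11, 3, 6, 7).

D(w) has 21 cells with 6 SE-corners; essential set:

[(2, 3, 0), (4, 1, 0), (4, 3, 1), (4, 8, 3), (8, 3, 2), (8, 7, 4)]


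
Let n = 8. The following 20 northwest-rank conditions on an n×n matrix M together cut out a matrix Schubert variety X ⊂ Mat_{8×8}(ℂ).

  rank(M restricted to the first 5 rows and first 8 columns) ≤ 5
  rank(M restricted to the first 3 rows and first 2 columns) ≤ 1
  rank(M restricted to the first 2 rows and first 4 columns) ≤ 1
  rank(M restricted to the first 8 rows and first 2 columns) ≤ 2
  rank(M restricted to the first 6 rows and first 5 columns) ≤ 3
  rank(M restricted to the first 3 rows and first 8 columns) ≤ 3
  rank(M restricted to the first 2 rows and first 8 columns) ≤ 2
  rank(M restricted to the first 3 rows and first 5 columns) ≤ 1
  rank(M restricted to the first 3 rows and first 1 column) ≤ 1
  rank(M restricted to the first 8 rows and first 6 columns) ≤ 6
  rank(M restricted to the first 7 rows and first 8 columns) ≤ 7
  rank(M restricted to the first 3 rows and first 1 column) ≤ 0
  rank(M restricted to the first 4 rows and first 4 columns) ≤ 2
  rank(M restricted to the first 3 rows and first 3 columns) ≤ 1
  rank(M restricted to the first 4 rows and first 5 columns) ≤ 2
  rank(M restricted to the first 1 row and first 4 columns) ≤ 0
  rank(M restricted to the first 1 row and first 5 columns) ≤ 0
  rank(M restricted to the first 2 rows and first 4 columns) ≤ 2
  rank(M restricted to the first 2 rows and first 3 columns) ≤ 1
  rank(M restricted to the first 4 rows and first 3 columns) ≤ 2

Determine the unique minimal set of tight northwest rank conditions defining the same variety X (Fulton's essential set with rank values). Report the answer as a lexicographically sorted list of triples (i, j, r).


Rank table r_w(8×8) implied by the 20 constraints:

  0 | 0 | 0 | 0 | 0 | 1 | 1 | 1
  0 | 1 | 1 | 1 | 1 | 2 | 2 | 2
  0 | 1 | 1 | 1 | 1 | 2 | 3 | 3
  1 | 2 | 2 | 2 | 2 | 3 | 4 | 4
  1 | 2 | 3 | 3 | 3 | 4 | 5 | 5
  1 | 2 | 3 | 3 | 3 | 4 | 5 | 6
  1 | 2 | 3 | 4 | 4 | 5 | 6 | 7
  1 | 2 | 3 | 4 | 5 | 6 | 7 | 8

the unique w with this rank table is (6, 2, 7, 1, 3, 8, 4, 5).

Fulton essential set (4 of the 12 Rothe cells):

[(1, 5, 0), (3, 1, 0), (3, 5, 1), (6, 5, 3)]


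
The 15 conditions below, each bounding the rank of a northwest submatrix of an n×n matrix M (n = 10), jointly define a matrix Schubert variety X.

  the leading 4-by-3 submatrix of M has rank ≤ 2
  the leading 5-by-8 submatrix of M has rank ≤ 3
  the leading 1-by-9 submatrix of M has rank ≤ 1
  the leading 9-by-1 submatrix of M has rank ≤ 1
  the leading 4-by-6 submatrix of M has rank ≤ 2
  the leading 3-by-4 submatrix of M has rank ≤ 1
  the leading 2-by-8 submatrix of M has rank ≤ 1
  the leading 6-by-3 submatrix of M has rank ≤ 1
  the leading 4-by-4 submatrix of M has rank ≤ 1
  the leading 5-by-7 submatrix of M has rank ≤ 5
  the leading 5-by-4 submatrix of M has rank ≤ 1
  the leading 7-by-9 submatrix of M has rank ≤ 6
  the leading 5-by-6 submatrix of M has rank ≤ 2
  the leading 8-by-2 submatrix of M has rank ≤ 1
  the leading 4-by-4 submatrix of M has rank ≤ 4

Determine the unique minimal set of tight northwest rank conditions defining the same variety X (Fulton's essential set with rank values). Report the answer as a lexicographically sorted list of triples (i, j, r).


The tightest implied rank at each (i,j), from the 15 conditions:

  1, 1, 1, 1, 1, 1, 1, 1, 1, 1
  1, 1, 1, 1, 1, 1, 1, 1, 2, 2
  1, 1, 1, 1, 2, 2, 2, 2, 3, 3
  1, 1, 1, 1, 2, 2, 3, 3, 4, 4
  1, 1, 1, 1, 2, 2, 3, 3, 4, 5
  1, 1, 1, 2, 3, 3, 4, 4, 5, 6
  1, 1, 2, 3, 4, 4, 5, 5, 6, 7
  1, 1, 2, 3, 4, 5, 6, 6, 7, 8
  1, 2, 3, 4, 5, 6, 7, 7, 8, 9
  1, 2, 3, 4, 5, 6, 7, 8, 9, 10

hence w(1..10) = (1, 9, 5, 7, 10, 4, 3, 6, 2, 8).

Rothe diagram D(w) (23 cells), 6 SE-corners (essential conditions):

[(2, 8, 1), (5, 4, 1), (5, 6, 2), (5, 8, 3), (6, 3, 1), (8, 2, 1)]


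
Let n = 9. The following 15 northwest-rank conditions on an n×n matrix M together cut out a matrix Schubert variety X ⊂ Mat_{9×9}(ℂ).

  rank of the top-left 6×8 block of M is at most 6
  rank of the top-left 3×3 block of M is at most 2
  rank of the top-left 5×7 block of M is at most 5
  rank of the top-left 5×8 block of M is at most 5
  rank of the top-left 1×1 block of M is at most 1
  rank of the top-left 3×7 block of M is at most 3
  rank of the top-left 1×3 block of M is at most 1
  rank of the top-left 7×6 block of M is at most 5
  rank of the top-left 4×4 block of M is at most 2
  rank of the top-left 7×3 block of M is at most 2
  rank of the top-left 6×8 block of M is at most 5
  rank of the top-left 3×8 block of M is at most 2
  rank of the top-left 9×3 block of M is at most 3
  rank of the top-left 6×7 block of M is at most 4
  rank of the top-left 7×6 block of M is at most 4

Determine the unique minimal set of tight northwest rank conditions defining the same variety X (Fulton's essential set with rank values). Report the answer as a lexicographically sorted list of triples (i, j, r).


Computing R[i][j] = min implied NW-rank bound (n=9, 15 conditions):

  row 1: 1  1  1  1  1  1  1  1  1
  row 2: 1  2  2  2  2  2  2  2  2
  row 3: 1  2  2  2  2  2  2  2  3
  row 4: 1  2  2  2  3  3  3  3  4
  row 5: 1  2  2  3  4  4  4  4  5
  row 6: 1  2  2  3  4  4  4  5  6
  row 7: 1  2  2  3  4  4  5  6  7
  row 8: 1  2  3  4  5  5  6  7  8
  row 9: 1  2  3  4  5  6  7  8  9

hence w(1..9) = (1, 2, 9, 5, 4, 8, 7, 3, 6).

Rothe diagram D(w) (14 cells), 5 SE-corners (essential conditions):

[(3, 8, 2), (4, 4, 2), (6, 7, 4), (7, 3, 2), (7, 6, 4)]


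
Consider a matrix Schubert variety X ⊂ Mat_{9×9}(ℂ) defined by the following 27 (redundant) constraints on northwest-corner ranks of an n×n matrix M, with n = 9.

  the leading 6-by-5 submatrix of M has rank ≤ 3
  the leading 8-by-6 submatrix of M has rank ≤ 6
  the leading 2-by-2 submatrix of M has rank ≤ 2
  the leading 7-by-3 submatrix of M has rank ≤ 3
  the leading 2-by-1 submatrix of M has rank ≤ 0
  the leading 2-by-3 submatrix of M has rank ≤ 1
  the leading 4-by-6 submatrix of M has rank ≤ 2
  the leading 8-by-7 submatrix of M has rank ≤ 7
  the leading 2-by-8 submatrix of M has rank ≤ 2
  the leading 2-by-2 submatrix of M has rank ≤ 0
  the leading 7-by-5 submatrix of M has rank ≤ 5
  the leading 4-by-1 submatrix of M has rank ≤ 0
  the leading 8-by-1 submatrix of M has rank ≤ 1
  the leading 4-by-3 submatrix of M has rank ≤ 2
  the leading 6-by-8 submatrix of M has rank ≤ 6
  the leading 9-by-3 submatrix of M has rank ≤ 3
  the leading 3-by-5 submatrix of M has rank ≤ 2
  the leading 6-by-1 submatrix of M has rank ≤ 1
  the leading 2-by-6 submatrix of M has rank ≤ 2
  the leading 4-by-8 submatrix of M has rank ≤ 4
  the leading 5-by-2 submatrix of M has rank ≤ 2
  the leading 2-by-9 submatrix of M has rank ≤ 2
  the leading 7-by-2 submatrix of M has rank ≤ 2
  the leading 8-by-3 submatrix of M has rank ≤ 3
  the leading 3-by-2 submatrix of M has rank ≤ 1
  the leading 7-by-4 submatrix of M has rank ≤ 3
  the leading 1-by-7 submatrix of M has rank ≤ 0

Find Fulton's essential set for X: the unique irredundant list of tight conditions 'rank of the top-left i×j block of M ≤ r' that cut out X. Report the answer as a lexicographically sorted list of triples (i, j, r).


Computing R[i][j] = min implied NW-rank bound (n=9, 27 conditions):

  0, 0, 0, 0, 0, 0, 0, 1, 1
  0, 0, 1, 1, 1, 1, 1, 2, 2
  0, 1, 2, 2, 2, 2, 2, 3, 3
  0, 1, 2, 2, 2, 2, 3, 4, 4
  1, 2, 3, 3, 3, 3, 4, 5, 5
  1, 2, 3, 3, 3, 4, 5, 6, 6
  1, 2, 3, 3, 4, 5, 6, 7, 7
  1, 2, 3, 4, 5, 6, 7, 8, 8
  1, 2, 3, 4, 5, 6, 7, 8, 9

so w = (8, 3, 2, 7, 1, 6, 5, 4, 9).

Rothe diagram D(w) (17 cells), 6 SE-corners (essential conditions):

[(1, 7, 0), (2, 2, 0), (4, 1, 0), (4, 6, 2), (6, 5, 3), (7, 4, 3)]


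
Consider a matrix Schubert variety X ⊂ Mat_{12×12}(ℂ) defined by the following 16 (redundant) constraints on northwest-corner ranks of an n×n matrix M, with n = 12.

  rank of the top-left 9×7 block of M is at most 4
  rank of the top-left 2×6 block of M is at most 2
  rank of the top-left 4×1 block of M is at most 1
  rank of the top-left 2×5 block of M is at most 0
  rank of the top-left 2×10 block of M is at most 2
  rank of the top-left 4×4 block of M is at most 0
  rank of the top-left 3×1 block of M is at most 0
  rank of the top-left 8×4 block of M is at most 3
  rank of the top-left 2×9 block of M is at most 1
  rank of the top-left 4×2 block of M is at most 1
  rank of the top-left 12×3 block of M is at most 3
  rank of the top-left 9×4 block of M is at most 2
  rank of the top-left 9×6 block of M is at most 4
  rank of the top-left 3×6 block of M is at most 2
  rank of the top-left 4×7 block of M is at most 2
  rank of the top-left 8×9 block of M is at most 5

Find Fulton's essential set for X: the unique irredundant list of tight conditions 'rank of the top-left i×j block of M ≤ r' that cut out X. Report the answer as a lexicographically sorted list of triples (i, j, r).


Reconstructing r_w from the 16 given conditions:

  R[1]: 0 0 0 0 0 1 1 1 1 1 1 1
  R[2]: 0 0 0 0 0 1 1 1 1 2 2 2
  R[3]: 0 0 0 0 1 2 2 2 2 3 3 3
  R[4]: 0 0 0 0 1 2 2 3 3 4 4 4
  R[5]: 1 1 1 1 2 3 3 4 4 5 5 5
  R[6]: 1 2 2 2 3 4 4 5 5 6 6 6
  R[7]: 1 2 2 2 3 4 4 5 5 6 7 7
  R[8]: 1 2 2 2 3 4 4 5 5 6 7 8
  R[9]: 1 2 2 2 3 4 4 5 6 7 8 9
  R[10]: 1 2 3 3 4 5 5 6 7 8 9 10
  R[11]: 1 2 3 4 5 6 6 7 8 9 10 11
  R[12]: 1 2 3 4 5 6 7 8 9 10 11 12

second differences of R give the permutation w = (6, 10, 5, 8, 1, 2, 11, 12, 9, 3, 4, 7).

ℓ(w)=33; the 7 essential cells (i,j,r):

[(2, 5, 0), (2, 9, 1), (4, 4, 0), (4, 7, 2), (8, 9, 5), (9, 4, 2), (9, 7, 4)]


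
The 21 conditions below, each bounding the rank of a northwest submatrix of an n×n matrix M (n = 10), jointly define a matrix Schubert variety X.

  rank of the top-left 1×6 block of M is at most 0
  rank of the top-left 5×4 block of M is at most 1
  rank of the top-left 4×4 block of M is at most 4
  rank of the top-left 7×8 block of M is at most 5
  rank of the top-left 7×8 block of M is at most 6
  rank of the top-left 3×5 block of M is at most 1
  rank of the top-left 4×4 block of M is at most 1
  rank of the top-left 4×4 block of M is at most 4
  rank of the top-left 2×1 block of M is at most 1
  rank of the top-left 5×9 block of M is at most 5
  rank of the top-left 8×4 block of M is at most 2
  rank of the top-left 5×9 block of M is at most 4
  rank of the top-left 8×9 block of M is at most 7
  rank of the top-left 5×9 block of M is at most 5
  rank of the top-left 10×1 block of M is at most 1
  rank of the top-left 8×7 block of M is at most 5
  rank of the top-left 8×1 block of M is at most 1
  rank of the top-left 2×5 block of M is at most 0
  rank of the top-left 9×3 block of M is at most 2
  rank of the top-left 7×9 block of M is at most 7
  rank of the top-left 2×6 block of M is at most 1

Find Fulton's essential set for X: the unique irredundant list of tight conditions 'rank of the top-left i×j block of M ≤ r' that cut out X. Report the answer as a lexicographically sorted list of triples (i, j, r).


Computing R[i][j] = min implied NW-rank bound (n=10, 21 conditions):

  row 1: 0, 0, 0, 0, 0, 0, 1, 1, 1, 1
  row 2: 0, 0, 0, 0, 0, 1, 2, 2, 2, 2
  row 3: 1, 1, 1, 1, 1, 2, 3, 3, 3, 3
  row 4: 1, 1, 1, 1, 2, 3, 4, 4, 4, 4
  row 5: 1, 1, 1, 1, 2, 3, 4, 4, 4, 5
  row 6: 1, 2, 2, 2, 3, 4, 5, 5, 5, 6
  row 7: 1, 2, 2, 2, 3, 4, 5, 5, 6, 7
  row 8: 1, 2, 2, 2, 3, 4, 5, 6, 7, 8
  row 9: 1, 2, 2, 3, 4, 5, 6, 7, 8, 9
  row 10: 1, 2, 3, 4, 5, 6, 7, 8, 9, 10

reading off 1-entries of Δ²R: w = (7, 6, 1, 5, 10, 2, 9, 8, 4, 3).

Rothe diagram D(w) (25 cells), 7 SE-corners (essential conditions):

[(1, 6, 0), (2, 5, 0), (5, 4, 1), (5, 9, 4), (7, 8, 5), (8, 4, 2), (9, 3, 2)]


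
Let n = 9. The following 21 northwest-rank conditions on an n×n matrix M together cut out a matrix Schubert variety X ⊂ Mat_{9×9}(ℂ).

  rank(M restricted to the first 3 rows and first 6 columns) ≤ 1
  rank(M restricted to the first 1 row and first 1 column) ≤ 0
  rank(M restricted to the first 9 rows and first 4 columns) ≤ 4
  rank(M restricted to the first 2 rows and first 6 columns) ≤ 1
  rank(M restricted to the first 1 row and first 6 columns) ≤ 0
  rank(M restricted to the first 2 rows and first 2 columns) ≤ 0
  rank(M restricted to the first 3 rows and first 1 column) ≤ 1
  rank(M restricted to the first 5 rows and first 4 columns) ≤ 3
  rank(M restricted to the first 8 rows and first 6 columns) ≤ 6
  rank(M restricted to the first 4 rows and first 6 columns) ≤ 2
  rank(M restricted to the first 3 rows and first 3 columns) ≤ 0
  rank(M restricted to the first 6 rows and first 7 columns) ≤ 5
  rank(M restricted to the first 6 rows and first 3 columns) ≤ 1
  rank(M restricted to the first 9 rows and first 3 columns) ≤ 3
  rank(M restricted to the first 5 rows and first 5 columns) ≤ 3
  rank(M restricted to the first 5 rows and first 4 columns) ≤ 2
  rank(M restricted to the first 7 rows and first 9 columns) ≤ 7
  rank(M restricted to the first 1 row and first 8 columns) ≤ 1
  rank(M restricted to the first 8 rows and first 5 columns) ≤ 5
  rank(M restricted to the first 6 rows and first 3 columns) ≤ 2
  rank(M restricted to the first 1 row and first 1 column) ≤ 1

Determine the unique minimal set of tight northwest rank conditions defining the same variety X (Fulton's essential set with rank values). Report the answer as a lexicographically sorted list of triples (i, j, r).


Computing R[i][j] = min implied NW-rank bound (n=9, 21 conditions):

  R[1]: 0, 0, 0, 0, 0, 0, 1, 1, 1
  R[2]: 0, 0, 0, 1, 1, 1, 2, 2, 2
  R[3]: 0, 0, 0, 1, 1, 1, 2, 3, 3
  R[4]: 1, 1, 1, 2, 2, 2, 3, 4, 4
  R[5]: 1, 1, 1, 2, 3, 3, 4, 5, 5
  R[6]: 1, 1, 1, 2, 3, 4, 5, 6, 6
  R[7]: 1, 2, 2, 3, 4, 5, 6, 7, 7
  R[8]: 1, 2, 3, 4, 5, 6, 7, 8, 8
  R[9]: 1, 2, 3, 4, 5, 6, 7, 8, 9

hence w(1..9) = (7, 4, 8, 1, 5, 6, 2, 3, 9).

|D(w)|=18, |Ess(w)|=4:

[(1, 6, 0), (3, 3, 0), (3, 6, 1), (6, 3, 1)]


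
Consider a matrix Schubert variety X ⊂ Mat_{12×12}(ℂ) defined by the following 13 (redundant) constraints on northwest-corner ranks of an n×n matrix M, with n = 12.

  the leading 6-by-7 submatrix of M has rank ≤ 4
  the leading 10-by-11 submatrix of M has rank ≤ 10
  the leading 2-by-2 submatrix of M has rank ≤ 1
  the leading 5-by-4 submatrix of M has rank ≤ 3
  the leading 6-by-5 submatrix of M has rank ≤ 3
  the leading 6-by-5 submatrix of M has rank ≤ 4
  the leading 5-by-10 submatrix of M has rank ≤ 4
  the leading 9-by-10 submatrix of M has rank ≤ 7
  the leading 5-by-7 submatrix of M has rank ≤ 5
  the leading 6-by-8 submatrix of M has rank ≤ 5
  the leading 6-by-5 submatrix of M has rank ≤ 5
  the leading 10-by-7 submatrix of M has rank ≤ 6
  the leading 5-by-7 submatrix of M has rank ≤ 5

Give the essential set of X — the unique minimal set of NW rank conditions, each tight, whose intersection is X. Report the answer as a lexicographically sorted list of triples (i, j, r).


Recovering R(i,j) via the rank-extension bound from the 13 conditions:

  i=1: 1 | 1 | 1 | 1 | 1 | 1 | 1 | 1 | 1 | 1 | 1 | 1
  i=2: 1 | 1 | 2 | 2 | 2 | 2 | 2 | 2 | 2 | 2 | 2 | 2
  i=3: 1 | 2 | 3 | 3 | 3 | 3 | 3 | 3 | 3 | 3 | 3 | 3
  i=4: 1 | 2 | 3 | 3 | 3 | 4 | 4 | 4 | 4 | 4 | 4 | 4
  i=5: 1 | 2 | 3 | 3 | 3 | 4 | 4 | 4 | 4 | 4 | 5 | 5
  i=6: 1 | 2 | 3 | 3 | 3 | 4 | 4 | 5 | 5 | 5 | 6 | 6
  i=7: 1 | 2 | 3 | 4 | 4 | 5 | 5 | 6 | 6 | 6 | 7 | 7
  i=8: 1 | 2 | 3 | 4 | 5 | 6 | 6 | 7 | 7 | 7 | 8 | 8
  i=9: 1 | 2 | 3 | 4 | 5 | 6 | 6 | 7 | 7 | 7 | 8 | 9
  i=10: 1 | 2 | 3 | 4 | 5 | 6 | 6 | 7 | 8 | 8 | 9 | 10
  i=11: 1 | 2 | 3 | 4 | 5 | 6 | 7 | 8 | 9 | 9 | 10 | 11
  i=12: 1 | 2 | 3 | 4 | 5 | 6 | 7 | 8 | 9 | 10 | 11 | 12

reading off 1-entries of Δ²R: w = (1, 3, 2, 6, 11, 8, 4, 5, 12, 9, 7, 10).

6 SE-corners of the 16-cell Rothe diagram give Ess(w):

[(2, 2, 1), (5, 10, 4), (6, 5, 3), (6, 7, 4), (9, 10, 7), (10, 7, 6)]


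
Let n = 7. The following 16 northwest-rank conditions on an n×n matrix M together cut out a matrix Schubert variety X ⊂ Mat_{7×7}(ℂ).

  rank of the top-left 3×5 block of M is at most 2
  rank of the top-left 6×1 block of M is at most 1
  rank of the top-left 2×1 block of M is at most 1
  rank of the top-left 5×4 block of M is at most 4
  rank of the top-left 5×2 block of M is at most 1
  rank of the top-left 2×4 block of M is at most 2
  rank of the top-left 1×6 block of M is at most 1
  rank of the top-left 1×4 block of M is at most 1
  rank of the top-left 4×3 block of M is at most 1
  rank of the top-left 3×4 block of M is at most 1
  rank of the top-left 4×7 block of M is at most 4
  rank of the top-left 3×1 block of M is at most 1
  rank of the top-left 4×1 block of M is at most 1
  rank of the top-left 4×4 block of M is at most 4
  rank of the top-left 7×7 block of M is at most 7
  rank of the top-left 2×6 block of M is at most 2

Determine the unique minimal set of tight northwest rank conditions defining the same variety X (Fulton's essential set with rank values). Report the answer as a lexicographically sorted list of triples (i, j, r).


Computing R[i][j] = min implied NW-rank bound (n=7, 16 conditions):

  1 | 1 | 1 | 1 | 1 | 1 | 1
  1 | 1 | 1 | 1 | 2 | 2 | 2
  1 | 1 | 1 | 1 | 2 | 3 | 3
  1 | 1 | 1 | 2 | 3 | 4 | 4
  1 | 1 | 2 | 3 | 4 | 5 | 5
  1 | 2 | 3 | 4 | 5 | 6 | 6
  1 | 2 | 3 | 4 | 5 | 6 | 7

the unique w with this rank table is (1, 5, 6, 4, 3, 2, 7).

Fulton essential set (3 of the 9 Rothe cells):

[(3, 4, 1), (4, 3, 1), (5, 2, 1)]


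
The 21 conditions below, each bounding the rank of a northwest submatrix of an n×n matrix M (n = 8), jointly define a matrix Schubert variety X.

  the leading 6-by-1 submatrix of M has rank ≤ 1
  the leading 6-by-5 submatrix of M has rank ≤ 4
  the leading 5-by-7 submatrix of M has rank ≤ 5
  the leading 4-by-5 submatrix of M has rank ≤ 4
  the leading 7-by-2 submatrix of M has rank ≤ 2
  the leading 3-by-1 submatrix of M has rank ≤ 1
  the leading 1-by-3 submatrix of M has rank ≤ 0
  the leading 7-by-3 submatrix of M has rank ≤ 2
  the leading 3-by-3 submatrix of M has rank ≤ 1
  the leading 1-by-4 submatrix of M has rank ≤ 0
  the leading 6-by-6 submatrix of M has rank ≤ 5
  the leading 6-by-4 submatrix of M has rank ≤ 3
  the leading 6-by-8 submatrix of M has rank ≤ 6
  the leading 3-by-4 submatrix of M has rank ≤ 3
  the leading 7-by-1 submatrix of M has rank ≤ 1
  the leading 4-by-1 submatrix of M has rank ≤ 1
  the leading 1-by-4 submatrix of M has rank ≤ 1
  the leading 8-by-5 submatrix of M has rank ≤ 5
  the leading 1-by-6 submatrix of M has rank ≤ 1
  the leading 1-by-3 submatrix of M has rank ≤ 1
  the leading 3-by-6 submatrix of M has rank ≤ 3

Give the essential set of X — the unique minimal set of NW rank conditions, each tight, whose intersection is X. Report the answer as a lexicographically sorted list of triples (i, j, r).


Rank table r_w(8×8) implied by the 21 constraints:

  R[1]: 0 0 0 0 1 1 1 1
  R[2]: 1 1 1 1 2 2 2 2
  R[3]: 1 1 1 2 3 3 3 3
  R[4]: 1 2 2 3 4 4 4 4
  R[5]: 1 2 2 3 4 5 5 5
  R[6]: 1 2 2 3 4 5 6 6
  R[7]: 1 2 2 3 4 5 6 7
  R[8]: 1 2 3 4 5 6 7 8

so w = (5, 1, 4, 2, 6, 7, 8, 3).

ℓ(w)=9; the 3 essential cells (i,j,r):

[(1, 4, 0), (3, 3, 1), (7, 3, 2)]


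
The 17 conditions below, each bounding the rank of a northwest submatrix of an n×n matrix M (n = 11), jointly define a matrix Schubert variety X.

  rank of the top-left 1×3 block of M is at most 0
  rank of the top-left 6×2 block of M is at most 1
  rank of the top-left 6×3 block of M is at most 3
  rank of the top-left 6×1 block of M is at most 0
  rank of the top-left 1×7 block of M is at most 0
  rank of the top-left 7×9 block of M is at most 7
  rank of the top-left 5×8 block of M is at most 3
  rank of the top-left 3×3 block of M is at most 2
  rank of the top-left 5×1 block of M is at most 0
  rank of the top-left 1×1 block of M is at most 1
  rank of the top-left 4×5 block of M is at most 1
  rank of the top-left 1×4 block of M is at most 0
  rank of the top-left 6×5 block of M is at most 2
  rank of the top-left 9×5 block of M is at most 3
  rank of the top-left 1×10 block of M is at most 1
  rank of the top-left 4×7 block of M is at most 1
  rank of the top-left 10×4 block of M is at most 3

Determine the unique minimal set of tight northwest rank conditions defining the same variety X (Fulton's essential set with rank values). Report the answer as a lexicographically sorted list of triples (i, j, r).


The tightest implied rank at each (i,j), from the 17 conditions:

  row 1: 0 | 0 | 0 | 0 | 0 | 0 | 0 | 1 | 1 | 1 | 1
  row 2: 0 | 1 | 1 | 1 | 1 | 1 | 1 | 2 | 2 | 2 | 2
  row 3: 0 | 1 | 1 | 1 | 1 | 1 | 1 | 2 | 3 | 3 | 3
  row 4: 0 | 1 | 1 | 1 | 1 | 1 | 1 | 2 | 3 | 4 | 4
  row 5: 0 | 1 | 2 | 2 | 2 | 2 | 2 | 3 | 4 | 5 | 5
  row 6: 0 | 1 | 2 | 2 | 2 | 3 | 3 | 4 | 5 | 6 | 6
  row 7: 1 | 2 | 3 | 3 | 3 | 4 | 4 | 5 | 6 | 7 | 7
  row 8: 1 | 2 | 3 | 3 | 3 | 4 | 5 | 6 | 7 | 8 | 8
  row 9: 1 | 2 | 3 | 3 | 3 | 4 | 5 | 6 | 7 | 8 | 9
  row 10: 1 | 2 | 3 | 3 | 4 | 5 | 6 | 7 | 8 | 9 | 10
  row 11: 1 | 2 | 3 | 4 | 5 | 6 | 7 | 8 | 9 | 10 | 11

second differences of R give the permutation w = (8, 2, 9, 10, 3, 6, 1, 7, 11, 5, 4).

|D(w)|=29, |Ess(w)|=6:

[(1, 7, 0), (4, 7, 1), (6, 1, 0), (6, 5, 2), (9, 5, 3), (10, 4, 3)]


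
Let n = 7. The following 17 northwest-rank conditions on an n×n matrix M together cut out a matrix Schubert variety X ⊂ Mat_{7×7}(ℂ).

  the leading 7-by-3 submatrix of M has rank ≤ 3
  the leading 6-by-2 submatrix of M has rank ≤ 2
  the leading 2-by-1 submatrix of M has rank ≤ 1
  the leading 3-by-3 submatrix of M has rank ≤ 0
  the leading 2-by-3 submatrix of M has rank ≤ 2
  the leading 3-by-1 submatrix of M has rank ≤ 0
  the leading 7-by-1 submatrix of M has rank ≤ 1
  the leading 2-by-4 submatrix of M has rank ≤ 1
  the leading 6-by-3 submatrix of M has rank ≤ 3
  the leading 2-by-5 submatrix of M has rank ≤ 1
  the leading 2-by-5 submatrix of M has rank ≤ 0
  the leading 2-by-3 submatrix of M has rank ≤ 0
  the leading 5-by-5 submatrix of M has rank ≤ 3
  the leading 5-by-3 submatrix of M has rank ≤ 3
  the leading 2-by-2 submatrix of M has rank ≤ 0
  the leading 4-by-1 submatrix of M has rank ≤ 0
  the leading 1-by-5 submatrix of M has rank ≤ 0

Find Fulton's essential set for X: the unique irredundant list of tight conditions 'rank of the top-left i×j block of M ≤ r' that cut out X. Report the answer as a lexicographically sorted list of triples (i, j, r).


Computing R[i][j] = min implied NW-rank bound (n=7, 17 conditions):

  i=1: 0 0 0 0 0 1 1
  i=2: 0 0 0 0 0 1 2
  i=3: 0 0 0 1 1 2 3
  i=4: 0 1 1 2 2 3 4
  i=5: 1 2 2 3 3 4 5
  i=6: 1 2 3 4 4 5 6
  i=7: 1 2 3 4 5 6 7

hence w(1..7) = (6, 7, 4, 2, 1, 3, 5).

Rothe diagram D(w) (14 cells), 3 SE-corners (essential conditions):

[(2, 5, 0), (3, 3, 0), (4, 1, 0)]
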